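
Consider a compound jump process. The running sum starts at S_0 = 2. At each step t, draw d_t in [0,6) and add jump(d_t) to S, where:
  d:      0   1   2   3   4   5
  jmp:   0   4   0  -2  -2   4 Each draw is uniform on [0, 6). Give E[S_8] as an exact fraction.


Outcome values over d=0..5: [0, 4, 0, -2, -2, 4]
Σy = 4, Σy² = 40, M = 6
μ = 4/6 = 2/3,  σ² = 40/6 − (2/3)² = 56/9
E[S_8] = 2 + 8·(2/3) = 22/3

22/3


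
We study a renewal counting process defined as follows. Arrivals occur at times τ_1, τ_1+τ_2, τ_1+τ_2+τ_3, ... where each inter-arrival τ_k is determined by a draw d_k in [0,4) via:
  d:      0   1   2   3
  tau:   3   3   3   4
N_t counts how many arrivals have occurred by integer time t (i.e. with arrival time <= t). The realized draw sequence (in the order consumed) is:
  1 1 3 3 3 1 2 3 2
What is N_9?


draw d_1=1: τ_1=3, arrival time A_1=3
draw d_2=1: τ_2=3, arrival time A_2=6
draw d_3=3: τ_3=4, arrival time A_3=10
draw d_4=3: τ_4=4, arrival time A_4=14
draw d_5=3: τ_5=4, arrival time A_5=18
draw d_6=1: τ_6=3, arrival time A_6=21
draw d_7=2: τ_7=3, arrival time A_7=24
draw d_8=3: τ_8=4, arrival time A_8=28
draw d_9=2: τ_9=3, arrival time A_9=31
N_t over t=0..9: 0:0 1:0 2:0 3:1 4:1 5:1 6:2 7:2 8:2 9:2

2


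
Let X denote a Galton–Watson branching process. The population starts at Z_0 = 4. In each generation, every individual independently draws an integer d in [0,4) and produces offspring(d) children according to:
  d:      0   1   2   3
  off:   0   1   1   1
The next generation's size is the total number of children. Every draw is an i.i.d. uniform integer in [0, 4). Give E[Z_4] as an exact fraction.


81/64

Outcome values over d=0..3: [0, 1, 1, 1]
Σy = 3, Σy² = 3, M = 4
μ = 3/4 = 3/4,  σ² = 3/4 − (3/4)² = 3/16
E[Z_0] = 4
E[Z_1] = 3/4·E[Z_0] = 3
E[Z_2] = 3/4·E[Z_1] = 9/4
E[Z_3] = 3/4·E[Z_2] = 27/16
E[Z_4] = 3/4·E[Z_3] = 81/64


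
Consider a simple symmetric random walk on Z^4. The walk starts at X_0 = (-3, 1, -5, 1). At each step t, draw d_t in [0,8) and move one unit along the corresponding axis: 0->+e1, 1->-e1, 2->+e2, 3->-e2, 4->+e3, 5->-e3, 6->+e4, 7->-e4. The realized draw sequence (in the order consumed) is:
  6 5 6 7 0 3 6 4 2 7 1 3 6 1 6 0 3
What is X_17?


(-3, -1, -5, 4)

t=0: X=(-3, 1, -5, 1), d=6 → +e4, X_1=(-3, 1, -5, 2)
t=1: X=(-3, 1, -5, 2), d=5 → -e3, X_2=(-3, 1, -6, 2)
t=2: X=(-3, 1, -6, 2), d=6 → +e4, X_3=(-3, 1, -6, 3)
t=3: X=(-3, 1, -6, 3), d=7 → -e4, X_4=(-3, 1, -6, 2)
t=4: X=(-3, 1, -6, 2), d=0 → +e1, X_5=(-2, 1, -6, 2)
t=5: X=(-2, 1, -6, 2), d=3 → -e2, X_6=(-2, 0, -6, 2)
t=6: X=(-2, 0, -6, 2), d=6 → +e4, X_7=(-2, 0, -6, 3)
t=7: X=(-2, 0, -6, 3), d=4 → +e3, X_8=(-2, 0, -5, 3)
t=8: X=(-2, 0, -5, 3), d=2 → +e2, X_9=(-2, 1, -5, 3)
t=9: X=(-2, 1, -5, 3), d=7 → -e4, X_10=(-2, 1, -5, 2)
t=10: X=(-2, 1, -5, 2), d=1 → -e1, X_11=(-3, 1, -5, 2)
t=11: X=(-3, 1, -5, 2), d=3 → -e2, X_12=(-3, 0, -5, 2)
t=12: X=(-3, 0, -5, 2), d=6 → +e4, X_13=(-3, 0, -5, 3)
t=13: X=(-3, 0, -5, 3), d=1 → -e1, X_14=(-4, 0, -5, 3)
t=14: X=(-4, 0, -5, 3), d=6 → +e4, X_15=(-4, 0, -5, 4)
t=15: X=(-4, 0, -5, 4), d=0 → +e1, X_16=(-3, 0, -5, 4)
t=16: X=(-3, 0, -5, 4), d=3 → -e2, X_17=(-3, -1, -5, 4)


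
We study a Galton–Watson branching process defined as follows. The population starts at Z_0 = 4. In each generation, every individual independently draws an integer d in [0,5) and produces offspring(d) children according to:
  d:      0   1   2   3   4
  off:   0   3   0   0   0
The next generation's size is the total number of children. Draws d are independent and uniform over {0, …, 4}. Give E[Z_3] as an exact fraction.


Outcome values over d=0..4: [0, 3, 0, 0, 0]
Σy = 3, Σy² = 9, M = 5
μ = 3/5 = 3/5,  σ² = 9/5 − (3/5)² = 36/25
E[Z_0] = 4
E[Z_1] = 3/5·E[Z_0] = 12/5
E[Z_2] = 3/5·E[Z_1] = 36/25
E[Z_3] = 3/5·E[Z_2] = 108/125

108/125


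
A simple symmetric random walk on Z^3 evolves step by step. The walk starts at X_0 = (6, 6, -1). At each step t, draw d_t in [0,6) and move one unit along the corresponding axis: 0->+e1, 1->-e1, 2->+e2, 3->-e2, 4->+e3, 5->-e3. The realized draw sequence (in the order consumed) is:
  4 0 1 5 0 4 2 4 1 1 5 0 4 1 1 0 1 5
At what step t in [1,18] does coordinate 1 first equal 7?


t=0: X=(6, 6, -1), d=4 → +e3, X_1=(6, 6, 0)
t=1: X=(6, 6, 0), d=0 → +e1, X_2=(7, 6, 0)
t=2: X=(7, 6, 0), d=1 → -e1, X_3=(6, 6, 0)
t=3: X=(6, 6, 0), d=5 → -e3, X_4=(6, 6, -1)
t=4: X=(6, 6, -1), d=0 → +e1, X_5=(7, 6, -1)
t=5: X=(7, 6, -1), d=4 → +e3, X_6=(7, 6, 0)
t=6: X=(7, 6, 0), d=2 → +e2, X_7=(7, 7, 0)
t=7: X=(7, 7, 0), d=4 → +e3, X_8=(7, 7, 1)
t=8: X=(7, 7, 1), d=1 → -e1, X_9=(6, 7, 1)
t=9: X=(6, 7, 1), d=1 → -e1, X_10=(5, 7, 1)
t=10: X=(5, 7, 1), d=5 → -e3, X_11=(5, 7, 0)
t=11: X=(5, 7, 0), d=0 → +e1, X_12=(6, 7, 0)
t=12: X=(6, 7, 0), d=4 → +e3, X_13=(6, 7, 1)
t=13: X=(6, 7, 1), d=1 → -e1, X_14=(5, 7, 1)
t=14: X=(5, 7, 1), d=1 → -e1, X_15=(4, 7, 1)
t=15: X=(4, 7, 1), d=0 → +e1, X_16=(5, 7, 1)
t=16: X=(5, 7, 1), d=1 → -e1, X_17=(4, 7, 1)
t=17: X=(4, 7, 1), d=5 → -e3, X_18=(4, 7, 0)

2


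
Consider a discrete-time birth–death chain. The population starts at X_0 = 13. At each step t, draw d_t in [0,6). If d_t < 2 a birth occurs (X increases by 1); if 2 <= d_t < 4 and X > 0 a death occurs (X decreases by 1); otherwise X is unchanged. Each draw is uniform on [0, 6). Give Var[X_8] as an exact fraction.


16/3

X can drop by at most 1 per step and X_0 = 13 > T = 8, so X_t >= 13 − t >= 5 > 0 for every t <= 8: the floor at 0 (the 'and X > 0' condition) never binds. Hence X_8 = X_0 + Σ_{t<8} Y_t with i.i.d. increments Y_t = y(d_t) ∈ {+1, −1, 0}.
Outcome values over d=0..5: [1, 1, -1, -1, 0, 0]
Σy = 0, Σy² = 4, M = 6
μ = 0/6 = 0,  σ² = 4/6 − (0)² = 2/3
Independent increments: Var[X_8] = 8·σ² = 8·(2/3) = 16/3


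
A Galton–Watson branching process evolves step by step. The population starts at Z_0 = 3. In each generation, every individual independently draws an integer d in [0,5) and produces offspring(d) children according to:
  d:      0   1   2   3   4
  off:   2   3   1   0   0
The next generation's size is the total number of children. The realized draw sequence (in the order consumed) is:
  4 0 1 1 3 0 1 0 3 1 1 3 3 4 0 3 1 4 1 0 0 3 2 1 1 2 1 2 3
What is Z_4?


gen 0: Z_0=3, draws=[4, 0, 1], offspring=[0, 2, 3], Z_1=5
gen 1: Z_1=5, draws=[1, 3, 0, 1, 0], offspring=[3, 0, 2, 3, 2], Z_2=10
gen 2: Z_2=10, draws=[3, 1, 1, 3, 3, 4, 0, 3, 1, 4], offspring=[0, 3, 3, 0, 0, 0, 2, 0, 3, 0], Z_3=11
gen 3: Z_3=11, draws=[1, 0, 0, 3, 2, 1, 1, 2, 1, 2, 3], offspring=[3, 2, 2, 0, 1, 3, 3, 1, 3, 1, 0], Z_4=19

19


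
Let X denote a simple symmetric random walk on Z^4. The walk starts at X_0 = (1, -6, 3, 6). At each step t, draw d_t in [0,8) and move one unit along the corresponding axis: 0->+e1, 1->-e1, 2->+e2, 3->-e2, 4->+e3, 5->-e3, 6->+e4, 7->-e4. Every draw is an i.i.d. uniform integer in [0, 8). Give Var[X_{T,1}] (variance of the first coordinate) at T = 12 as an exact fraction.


Outcome values over d=0..7: [1, -1, 0, 0, 0, 0, 0, 0]
Σy = 0, Σy² = 2, M = 8
μ = 0/8 = 0,  σ² = 2/8 − (0)² = 1/4
Independent increments: Var[X_12] = 12·σ² = 12·(1/4) = 3

3


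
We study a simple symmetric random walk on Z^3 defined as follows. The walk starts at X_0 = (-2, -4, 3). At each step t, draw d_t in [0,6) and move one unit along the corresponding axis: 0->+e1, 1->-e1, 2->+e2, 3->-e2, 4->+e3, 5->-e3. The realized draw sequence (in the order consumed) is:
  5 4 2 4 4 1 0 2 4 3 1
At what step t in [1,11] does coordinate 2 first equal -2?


t=0: X=(-2, -4, 3), d=5 → -e3, X_1=(-2, -4, 2)
t=1: X=(-2, -4, 2), d=4 → +e3, X_2=(-2, -4, 3)
t=2: X=(-2, -4, 3), d=2 → +e2, X_3=(-2, -3, 3)
t=3: X=(-2, -3, 3), d=4 → +e3, X_4=(-2, -3, 4)
t=4: X=(-2, -3, 4), d=4 → +e3, X_5=(-2, -3, 5)
t=5: X=(-2, -3, 5), d=1 → -e1, X_6=(-3, -3, 5)
t=6: X=(-3, -3, 5), d=0 → +e1, X_7=(-2, -3, 5)
t=7: X=(-2, -3, 5), d=2 → +e2, X_8=(-2, -2, 5)
t=8: X=(-2, -2, 5), d=4 → +e3, X_9=(-2, -2, 6)
t=9: X=(-2, -2, 6), d=3 → -e2, X_10=(-2, -3, 6)
t=10: X=(-2, -3, 6), d=1 → -e1, X_11=(-3, -3, 6)

8


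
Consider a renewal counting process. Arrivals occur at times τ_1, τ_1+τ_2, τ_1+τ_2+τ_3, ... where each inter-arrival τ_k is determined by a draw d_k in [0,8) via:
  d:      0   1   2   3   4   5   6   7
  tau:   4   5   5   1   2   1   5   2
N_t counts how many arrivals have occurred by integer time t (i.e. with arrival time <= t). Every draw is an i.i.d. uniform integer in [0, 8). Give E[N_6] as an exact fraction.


Inter-arrival values over d=0..7: [4, 5, 5, 1, 2, 1, 5, 2]
Each d has probability 1/8, so the pmf of τ is: f(1) = 1/4, f(2) = 1/4, f(4) = 1/8, f(5) = 3/8
Renewal equation for m(n) = E[N_n]: condition on τ_1 = k (if k <= n, one arrival plus a fresh copy on the remaining n−k steps): m(n) = F(n) + Σ_{k<=n} f(k)·m(n−k), where F(n) = P(τ <= n) and m(0) = 0
m(1) = F(1) = 1/4
m(2) = F(2) + f(1)·m(1) = 1/2 + 1/4·1/4 = 9/16
m(3) = F(3) + f(1)·m(2) + f(2)·m(1) = 1/2 + 1/4·9/16 + 1/4·1/4 = 45/64
m(4) = F(4) + f(1)·m(3) + f(2)·m(2) = 5/8 + 1/4·45/64 + 1/4·9/16 = 241/256
m(5) = F(5) + f(1)·m(4) + f(2)·m(3) + f(4)·m(1) = 1 + 1/4·241/256 + 1/4·45/64 + 1/8·1/4 = 1477/1024
m(6) = F(6) + f(1)·m(5) + f(2)·m(4) + f(4)·m(2) + f(5)·m(1) = 1 + 1/4·1477/1024 + 1/4·241/256 + 1/8·9/16 + 3/8·1/4 = 7209/4096
E[N_6] = m(6) = 7209/4096

7209/4096


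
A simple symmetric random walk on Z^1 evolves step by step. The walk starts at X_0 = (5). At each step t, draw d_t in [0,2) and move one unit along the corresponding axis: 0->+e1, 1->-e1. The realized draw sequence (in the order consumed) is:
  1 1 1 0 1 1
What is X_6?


(1)

t=0: X=(5), d=1 → -e1, X_1=(4)
t=1: X=(4), d=1 → -e1, X_2=(3)
t=2: X=(3), d=1 → -e1, X_3=(2)
t=3: X=(2), d=0 → +e1, X_4=(3)
t=4: X=(3), d=1 → -e1, X_5=(2)
t=5: X=(2), d=1 → -e1, X_6=(1)


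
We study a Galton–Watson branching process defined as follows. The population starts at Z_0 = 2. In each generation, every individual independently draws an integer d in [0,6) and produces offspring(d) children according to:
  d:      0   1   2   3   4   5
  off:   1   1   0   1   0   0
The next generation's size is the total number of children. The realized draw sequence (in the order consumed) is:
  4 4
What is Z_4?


0

gen 0: Z_0=2, draws=[4, 4], offspring=[0, 0], Z_1=0
gen 1: Z_1=0, draws=[], offspring=[], Z_2=0
gen 2: Z_2=0, draws=[], offspring=[], Z_3=0
gen 3: Z_3=0, draws=[], offspring=[], Z_4=0


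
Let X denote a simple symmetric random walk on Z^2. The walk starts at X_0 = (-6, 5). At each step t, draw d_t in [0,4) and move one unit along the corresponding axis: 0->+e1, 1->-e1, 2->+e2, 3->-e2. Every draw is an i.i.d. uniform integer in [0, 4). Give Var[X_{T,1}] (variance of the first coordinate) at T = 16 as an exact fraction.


Outcome values over d=0..3: [1, -1, 0, 0]
Σy = 0, Σy² = 2, M = 4
μ = 0/4 = 0,  σ² = 2/4 − (0)² = 1/2
Independent increments: Var[X_16] = 16·σ² = 16·(1/2) = 8

8


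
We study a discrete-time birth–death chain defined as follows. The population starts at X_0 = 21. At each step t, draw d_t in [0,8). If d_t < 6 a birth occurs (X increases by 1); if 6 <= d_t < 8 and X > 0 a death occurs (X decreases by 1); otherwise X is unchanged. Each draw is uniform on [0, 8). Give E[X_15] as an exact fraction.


X can drop by at most 1 per step and X_0 = 21 > T = 15, so X_t >= 21 − t >= 6 > 0 for every t <= 15: the floor at 0 (the 'and X > 0' condition) never binds. Hence X_15 = X_0 + Σ_{t<15} Y_t with i.i.d. increments Y_t = y(d_t) ∈ {+1, −1, 0}.
Outcome values over d=0..7: [1, 1, 1, 1, 1, 1, -1, -1]
Σy = 4, Σy² = 8, M = 8
μ = 4/8 = 1/2,  σ² = 8/8 − (1/2)² = 3/4
E[X_15] = 21 + 15·(1/2) = 57/2

57/2


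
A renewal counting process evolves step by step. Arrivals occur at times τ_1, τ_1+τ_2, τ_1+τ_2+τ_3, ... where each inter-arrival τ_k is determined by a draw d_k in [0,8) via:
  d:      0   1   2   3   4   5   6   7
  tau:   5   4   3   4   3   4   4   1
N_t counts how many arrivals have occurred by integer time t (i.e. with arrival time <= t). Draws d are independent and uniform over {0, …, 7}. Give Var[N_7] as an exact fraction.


Inter-arrival values over d=0..7: [5, 4, 3, 4, 3, 4, 4, 1]
Each d has probability 1/8, so the pmf of τ is: f(1) = 1/8, f(3) = 1/4, f(4) = 1/2, f(5) = 1/8
Let p_n(j) = P(N_n = j), with p_0 = [1]. Condition on τ_1: p_n(0) = P(τ > n), and for j >= 1, p_n(j) = Σ_{k<=n} f(k)·p_{n−k}(j−1)
p_1 = [7/8, 1/8]  (j = 0..1)
p_2 = [7/8, 7/64, 1/64]  (j = 0..2)
p_3 = [5/8, 23/64, 7/512, 1/512]  (j = 0..3)
p_4 = [1/8, 51/64, 39/512, 7/4096, 1/4096]  (j = 0..4)
p_5 = [0, 51/64, 97/512, 55/4096, 7/32768, 1/32768]  (j = 0..5)
p_6 = [0, 45/64, 133/512, 143/4096, 71/32768, 7/262144, 1/262144]  (j = 0..6)
p_7 = [0, 29/64, 123/256, 247/4096, 189/32768, 87/262144, 7/2097152, 1/2097152]  (j = 0..7)
E[N_7] = Σ j·p_7(j) = 3396809/2097152;  E[N_7²] = Σ j²·p_7(j) = 6330149/2097152
Var[N_7] = 6330149/2097152 − (3396809/2097152)² = 1736973253167/4398046511104

1736973253167/4398046511104


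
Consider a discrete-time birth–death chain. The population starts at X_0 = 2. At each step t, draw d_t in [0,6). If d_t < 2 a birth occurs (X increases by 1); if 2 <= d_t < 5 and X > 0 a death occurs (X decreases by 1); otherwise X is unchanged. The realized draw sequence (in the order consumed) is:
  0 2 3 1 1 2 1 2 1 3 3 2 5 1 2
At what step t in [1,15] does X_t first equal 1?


3

t=0: X=2, d=0 → birth, X_1=3
t=1: X=3, d=2 → death, X_2=2
t=2: X=2, d=3 → death, X_3=1
t=3: X=1, d=1 → birth, X_4=2
t=4: X=2, d=1 → birth, X_5=3
t=5: X=3, d=2 → death, X_6=2
t=6: X=2, d=1 → birth, X_7=3
t=7: X=3, d=2 → death, X_8=2
t=8: X=2, d=1 → birth, X_9=3
t=9: X=3, d=3 → death, X_10=2
t=10: X=2, d=3 → death, X_11=1
t=11: X=1, d=2 → death, X_12=0
t=12: X=0, d=5 → hold, X_13=0
t=13: X=0, d=1 → birth, X_14=1
t=14: X=1, d=2 → death, X_15=0


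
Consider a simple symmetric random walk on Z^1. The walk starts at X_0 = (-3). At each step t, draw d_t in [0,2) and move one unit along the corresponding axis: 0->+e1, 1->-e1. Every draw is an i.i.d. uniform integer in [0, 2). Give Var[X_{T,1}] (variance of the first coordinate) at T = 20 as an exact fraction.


20

Outcome values over d=0..1: [1, -1]
Σy = 0, Σy² = 2, M = 2
μ = 0/2 = 0,  σ² = 2/2 − (0)² = 1
Independent increments: Var[X_20] = 20·σ² = 20·(1) = 20


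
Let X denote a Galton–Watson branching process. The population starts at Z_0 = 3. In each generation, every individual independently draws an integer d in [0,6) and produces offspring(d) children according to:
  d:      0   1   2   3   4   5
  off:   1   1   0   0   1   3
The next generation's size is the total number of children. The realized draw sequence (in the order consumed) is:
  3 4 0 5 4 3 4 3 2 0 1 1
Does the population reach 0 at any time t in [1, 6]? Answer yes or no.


gen 0: Z_0=3, draws=[3, 4, 0], offspring=[0, 1, 1], Z_1=2
gen 1: Z_1=2, draws=[5, 4], offspring=[3, 1], Z_2=4
gen 2: Z_2=4, draws=[3, 4, 3, 2], offspring=[0, 1, 0, 0], Z_3=1
gen 3: Z_3=1, draws=[0], offspring=[1], Z_4=1
gen 4: Z_4=1, draws=[1], offspring=[1], Z_5=1
gen 5: Z_5=1, draws=[1], offspring=[1], Z_6=1

no


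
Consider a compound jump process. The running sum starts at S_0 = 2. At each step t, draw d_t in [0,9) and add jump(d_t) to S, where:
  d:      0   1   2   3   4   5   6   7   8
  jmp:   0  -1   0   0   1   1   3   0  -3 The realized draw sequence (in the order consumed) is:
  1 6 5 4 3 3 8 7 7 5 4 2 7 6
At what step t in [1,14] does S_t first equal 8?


14

t=0: S=2, d=1, jump=-1, S_1=1
t=1: S=1, d=6, jump=3, S_2=4
t=2: S=4, d=5, jump=1, S_3=5
t=3: S=5, d=4, jump=1, S_4=6
t=4: S=6, d=3, jump=0, S_5=6
t=5: S=6, d=3, jump=0, S_6=6
t=6: S=6, d=8, jump=-3, S_7=3
t=7: S=3, d=7, jump=0, S_8=3
t=8: S=3, d=7, jump=0, S_9=3
t=9: S=3, d=5, jump=1, S_10=4
t=10: S=4, d=4, jump=1, S_11=5
t=11: S=5, d=2, jump=0, S_12=5
t=12: S=5, d=7, jump=0, S_13=5
t=13: S=5, d=6, jump=3, S_14=8


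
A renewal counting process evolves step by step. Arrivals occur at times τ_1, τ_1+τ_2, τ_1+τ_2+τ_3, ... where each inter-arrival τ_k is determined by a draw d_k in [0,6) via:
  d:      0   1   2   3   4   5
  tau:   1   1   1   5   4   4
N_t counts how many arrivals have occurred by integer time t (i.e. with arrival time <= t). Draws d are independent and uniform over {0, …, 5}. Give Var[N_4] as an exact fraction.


2375/2304

Inter-arrival values over d=0..5: [1, 1, 1, 5, 4, 4]
Each d has probability 1/6, so the pmf of τ is: f(1) = 1/2, f(4) = 1/3, f(5) = 1/6
Let p_n(j) = P(N_n = j), with p_0 = [1]. Condition on τ_1: p_n(0) = P(τ > n), and for j >= 1, p_n(j) = Σ_{k<=n} f(k)·p_{n−k}(j−1)
p_1 = [1/2, 1/2]  (j = 0..1)
p_2 = [1/2, 1/4, 1/4]  (j = 0..2)
p_3 = [1/2, 1/4, 1/8, 1/8]  (j = 0..3)
p_4 = [1/6, 7/12, 1/8, 1/16, 1/16]  (j = 0..4)
E[N_4] = Σ j·p_4(j) = 61/48;  E[N_4²] = Σ j²·p_4(j) = 127/48
Var[N_4] = 127/48 − (61/48)² = 2375/2304


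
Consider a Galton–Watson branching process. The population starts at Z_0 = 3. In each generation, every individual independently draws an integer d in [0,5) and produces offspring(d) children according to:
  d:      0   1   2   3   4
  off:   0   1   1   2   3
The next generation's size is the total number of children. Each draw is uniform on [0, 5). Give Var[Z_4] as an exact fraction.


Outcome values over d=0..4: [0, 1, 1, 2, 3]
Σy = 7, Σy² = 15, M = 5
μ = 7/5 = 7/5,  σ² = 15/5 − (7/5)² = 26/25
V_0 = 0, E_0 = 3
V_1 = 26/25·E_0 + (7/5)²·V_0 = 78/25;  E_1 = 21/5
V_2 = 26/25·E_1 + (7/5)²·V_1 = 6552/625;  E_2 = 147/25
V_3 = 26/25·E_2 + (7/5)²·V_2 = 416598/15625;  E_3 = 1029/125
V_4 = 26/25·E_3 + (7/5)²·V_3 = 23757552/390625;  E_4 = 7203/625

23757552/390625


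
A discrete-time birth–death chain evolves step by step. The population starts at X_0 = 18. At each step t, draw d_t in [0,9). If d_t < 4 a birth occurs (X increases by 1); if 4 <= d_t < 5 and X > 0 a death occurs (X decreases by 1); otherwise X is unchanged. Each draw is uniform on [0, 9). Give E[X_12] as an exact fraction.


22

X can drop by at most 1 per step and X_0 = 18 > T = 12, so X_t >= 18 − t >= 6 > 0 for every t <= 12: the floor at 0 (the 'and X > 0' condition) never binds. Hence X_12 = X_0 + Σ_{t<12} Y_t with i.i.d. increments Y_t = y(d_t) ∈ {+1, −1, 0}.
Outcome values over d=0..8: [1, 1, 1, 1, -1, 0, 0, 0, 0]
Σy = 3, Σy² = 5, M = 9
μ = 3/9 = 1/3,  σ² = 5/9 − (1/3)² = 4/9
E[X_12] = 18 + 12·(1/3) = 22


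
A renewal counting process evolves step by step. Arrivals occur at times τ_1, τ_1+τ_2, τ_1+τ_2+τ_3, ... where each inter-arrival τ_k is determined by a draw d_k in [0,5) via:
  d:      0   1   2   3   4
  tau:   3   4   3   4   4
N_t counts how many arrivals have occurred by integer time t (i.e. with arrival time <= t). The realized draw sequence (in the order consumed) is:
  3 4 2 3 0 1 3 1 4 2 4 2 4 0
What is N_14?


draw d_1=3: τ_1=4, arrival time A_1=4
draw d_2=4: τ_2=4, arrival time A_2=8
draw d_3=2: τ_3=3, arrival time A_3=11
draw d_4=3: τ_4=4, arrival time A_4=15
draw d_5=0: τ_5=3, arrival time A_5=18
draw d_6=1: τ_6=4, arrival time A_6=22
draw d_7=3: τ_7=4, arrival time A_7=26
draw d_8=1: τ_8=4, arrival time A_8=30
draw d_9=4: τ_9=4, arrival time A_9=34
draw d_10=2: τ_10=3, arrival time A_10=37
draw d_11=4: τ_11=4, arrival time A_11=41
draw d_12=2: τ_12=3, arrival time A_12=44
draw d_13=4: τ_13=4, arrival time A_13=48
draw d_14=0: τ_14=3, arrival time A_14=51
N_t over t=0..14: 0:0 1:0 2:0 3:0 4:1 5:1 6:1 7:1 8:2 9:2 10:2 11:3 12:3 13:3 14:3

3


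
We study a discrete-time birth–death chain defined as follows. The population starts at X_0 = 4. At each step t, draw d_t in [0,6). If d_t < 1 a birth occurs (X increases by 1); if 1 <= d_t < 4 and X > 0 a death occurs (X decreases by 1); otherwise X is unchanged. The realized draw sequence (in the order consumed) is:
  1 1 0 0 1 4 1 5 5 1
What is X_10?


1

t=0: X=4, d=1 → death, X_1=3
t=1: X=3, d=1 → death, X_2=2
t=2: X=2, d=0 → birth, X_3=3
t=3: X=3, d=0 → birth, X_4=4
t=4: X=4, d=1 → death, X_5=3
t=5: X=3, d=4 → hold, X_6=3
t=6: X=3, d=1 → death, X_7=2
t=7: X=2, d=5 → hold, X_8=2
t=8: X=2, d=5 → hold, X_9=2
t=9: X=2, d=1 → death, X_10=1


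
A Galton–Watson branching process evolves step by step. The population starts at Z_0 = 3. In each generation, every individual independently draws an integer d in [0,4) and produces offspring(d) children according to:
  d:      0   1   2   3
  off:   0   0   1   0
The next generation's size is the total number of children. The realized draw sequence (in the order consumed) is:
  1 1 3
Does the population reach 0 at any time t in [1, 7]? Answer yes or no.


gen 0: Z_0=3, draws=[1, 1, 3], offspring=[0, 0, 0], Z_1=0
gen 1: Z_1=0, draws=[], offspring=[], Z_2=0
gen 2: Z_2=0, draws=[], offspring=[], Z_3=0
gen 3: Z_3=0, draws=[], offspring=[], Z_4=0
gen 4: Z_4=0, draws=[], offspring=[], Z_5=0
gen 5: Z_5=0, draws=[], offspring=[], Z_6=0
gen 6: Z_6=0, draws=[], offspring=[], Z_7=0

yes


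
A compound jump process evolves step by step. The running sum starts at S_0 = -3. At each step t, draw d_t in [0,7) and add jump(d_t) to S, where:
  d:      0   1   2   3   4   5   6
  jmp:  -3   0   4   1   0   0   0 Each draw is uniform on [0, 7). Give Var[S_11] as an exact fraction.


Outcome values over d=0..6: [-3, 0, 4, 1, 0, 0, 0]
Σy = 2, Σy² = 26, M = 7
μ = 2/7 = 2/7,  σ² = 26/7 − (2/7)² = 178/49
Independent increments: Var[S_11] = 11·σ² = 11·(178/49) = 1958/49

1958/49


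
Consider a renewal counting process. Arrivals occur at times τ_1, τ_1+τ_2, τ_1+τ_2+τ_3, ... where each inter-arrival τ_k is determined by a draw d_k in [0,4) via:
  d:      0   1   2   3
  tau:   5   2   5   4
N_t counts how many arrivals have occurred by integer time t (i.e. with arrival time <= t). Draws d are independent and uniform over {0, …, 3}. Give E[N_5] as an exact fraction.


17/16

Inter-arrival values over d=0..3: [5, 2, 5, 4]
Each d has probability 1/4, so the pmf of τ is: f(2) = 1/4, f(4) = 1/4, f(5) = 1/2
Renewal equation for m(n) = E[N_n]: condition on τ_1 = k (if k <= n, one arrival plus a fresh copy on the remaining n−k steps): m(n) = F(n) + Σ_{k<=n} f(k)·m(n−k), where F(n) = P(τ <= n) and m(0) = 0
m(1) = F(1) = 0
m(2) = F(2) = 1/4
m(3) = F(3) = 1/4
m(4) = F(4) + f(2)·m(2) = 1/2 + 1/4·1/4 = 9/16
m(5) = F(5) + f(2)·m(3) = 1 + 1/4·1/4 = 17/16
E[N_5] = m(5) = 17/16


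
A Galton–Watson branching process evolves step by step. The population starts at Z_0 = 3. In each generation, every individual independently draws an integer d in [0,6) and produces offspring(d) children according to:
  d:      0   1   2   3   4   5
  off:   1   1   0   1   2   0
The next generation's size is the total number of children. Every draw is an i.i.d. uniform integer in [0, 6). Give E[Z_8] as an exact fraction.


390625/559872

Outcome values over d=0..5: [1, 1, 0, 1, 2, 0]
Σy = 5, Σy² = 7, M = 6
μ = 5/6 = 5/6,  σ² = 7/6 − (5/6)² = 17/36
E[Z_0] = 3
E[Z_1] = 5/6·E[Z_0] = 5/2
E[Z_2] = 5/6·E[Z_1] = 25/12
E[Z_3] = 5/6·E[Z_2] = 125/72
E[Z_4] = 5/6·E[Z_3] = 625/432
E[Z_5] = 5/6·E[Z_4] = 3125/2592
E[Z_6] = 5/6·E[Z_5] = 15625/15552
E[Z_7] = 5/6·E[Z_6] = 78125/93312
E[Z_8] = 5/6·E[Z_7] = 390625/559872


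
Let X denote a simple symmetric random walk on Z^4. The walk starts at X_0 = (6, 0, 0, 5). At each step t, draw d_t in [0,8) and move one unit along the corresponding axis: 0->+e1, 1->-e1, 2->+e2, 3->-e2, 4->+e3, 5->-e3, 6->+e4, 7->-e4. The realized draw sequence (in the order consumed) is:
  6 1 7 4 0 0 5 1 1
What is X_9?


t=0: X=(6, 0, 0, 5), d=6 → +e4, X_1=(6, 0, 0, 6)
t=1: X=(6, 0, 0, 6), d=1 → -e1, X_2=(5, 0, 0, 6)
t=2: X=(5, 0, 0, 6), d=7 → -e4, X_3=(5, 0, 0, 5)
t=3: X=(5, 0, 0, 5), d=4 → +e3, X_4=(5, 0, 1, 5)
t=4: X=(5, 0, 1, 5), d=0 → +e1, X_5=(6, 0, 1, 5)
t=5: X=(6, 0, 1, 5), d=0 → +e1, X_6=(7, 0, 1, 5)
t=6: X=(7, 0, 1, 5), d=5 → -e3, X_7=(7, 0, 0, 5)
t=7: X=(7, 0, 0, 5), d=1 → -e1, X_8=(6, 0, 0, 5)
t=8: X=(6, 0, 0, 5), d=1 → -e1, X_9=(5, 0, 0, 5)

(5, 0, 0, 5)


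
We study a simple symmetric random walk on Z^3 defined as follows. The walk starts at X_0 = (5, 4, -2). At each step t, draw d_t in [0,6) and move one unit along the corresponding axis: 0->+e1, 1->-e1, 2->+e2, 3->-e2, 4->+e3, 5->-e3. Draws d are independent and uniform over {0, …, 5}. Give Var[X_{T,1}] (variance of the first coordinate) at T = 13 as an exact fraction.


13/3

Outcome values over d=0..5: [1, -1, 0, 0, 0, 0]
Σy = 0, Σy² = 2, M = 6
μ = 0/6 = 0,  σ² = 2/6 − (0)² = 1/3
Independent increments: Var[X_13] = 13·σ² = 13·(1/3) = 13/3


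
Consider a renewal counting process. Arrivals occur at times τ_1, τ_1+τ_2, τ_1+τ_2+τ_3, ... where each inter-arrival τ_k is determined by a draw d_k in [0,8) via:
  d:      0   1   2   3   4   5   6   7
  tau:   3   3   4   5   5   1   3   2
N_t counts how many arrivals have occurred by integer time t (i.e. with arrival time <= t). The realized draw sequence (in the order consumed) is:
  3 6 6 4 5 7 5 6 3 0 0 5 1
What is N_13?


3

draw d_1=3: τ_1=5, arrival time A_1=5
draw d_2=6: τ_2=3, arrival time A_2=8
draw d_3=6: τ_3=3, arrival time A_3=11
draw d_4=4: τ_4=5, arrival time A_4=16
draw d_5=5: τ_5=1, arrival time A_5=17
draw d_6=7: τ_6=2, arrival time A_6=19
draw d_7=5: τ_7=1, arrival time A_7=20
draw d_8=6: τ_8=3, arrival time A_8=23
draw d_9=3: τ_9=5, arrival time A_9=28
draw d_10=0: τ_10=3, arrival time A_10=31
draw d_11=0: τ_11=3, arrival time A_11=34
draw d_12=5: τ_12=1, arrival time A_12=35
draw d_13=1: τ_13=3, arrival time A_13=38
N_t over t=0..13: 0:0 1:0 2:0 3:0 4:0 5:1 6:1 7:1 8:2 9:2 10:2 11:3 12:3 13:3


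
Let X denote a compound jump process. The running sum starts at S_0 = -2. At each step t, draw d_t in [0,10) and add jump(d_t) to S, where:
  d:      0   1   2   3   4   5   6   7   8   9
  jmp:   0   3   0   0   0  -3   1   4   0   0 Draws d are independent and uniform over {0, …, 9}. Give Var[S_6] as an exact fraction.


Outcome values over d=0..9: [0, 3, 0, 0, 0, -3, 1, 4, 0, 0]
Σy = 5, Σy² = 35, M = 10
μ = 5/10 = 1/2,  σ² = 35/10 − (1/2)² = 13/4
Independent increments: Var[S_6] = 6·σ² = 6·(13/4) = 39/2

39/2


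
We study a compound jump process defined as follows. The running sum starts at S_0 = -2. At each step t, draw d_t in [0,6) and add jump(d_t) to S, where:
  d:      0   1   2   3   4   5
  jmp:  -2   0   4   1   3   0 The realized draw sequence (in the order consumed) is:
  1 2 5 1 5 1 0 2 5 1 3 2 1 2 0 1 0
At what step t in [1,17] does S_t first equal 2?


t=0: S=-2, d=1, jump=0, S_1=-2
t=1: S=-2, d=2, jump=4, S_2=2
t=2: S=2, d=5, jump=0, S_3=2
t=3: S=2, d=1, jump=0, S_4=2
t=4: S=2, d=5, jump=0, S_5=2
t=5: S=2, d=1, jump=0, S_6=2
t=6: S=2, d=0, jump=-2, S_7=0
t=7: S=0, d=2, jump=4, S_8=4
t=8: S=4, d=5, jump=0, S_9=4
t=9: S=4, d=1, jump=0, S_10=4
t=10: S=4, d=3, jump=1, S_11=5
t=11: S=5, d=2, jump=4, S_12=9
t=12: S=9, d=1, jump=0, S_13=9
t=13: S=9, d=2, jump=4, S_14=13
t=14: S=13, d=0, jump=-2, S_15=11
t=15: S=11, d=1, jump=0, S_16=11
t=16: S=11, d=0, jump=-2, S_17=9

2


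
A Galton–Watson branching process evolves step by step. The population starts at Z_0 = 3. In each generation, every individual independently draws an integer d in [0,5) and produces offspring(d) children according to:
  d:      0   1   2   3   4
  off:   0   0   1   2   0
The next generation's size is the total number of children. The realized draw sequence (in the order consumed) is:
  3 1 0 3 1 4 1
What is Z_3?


gen 0: Z_0=3, draws=[3, 1, 0], offspring=[2, 0, 0], Z_1=2
gen 1: Z_1=2, draws=[3, 1], offspring=[2, 0], Z_2=2
gen 2: Z_2=2, draws=[4, 1], offspring=[0, 0], Z_3=0

0


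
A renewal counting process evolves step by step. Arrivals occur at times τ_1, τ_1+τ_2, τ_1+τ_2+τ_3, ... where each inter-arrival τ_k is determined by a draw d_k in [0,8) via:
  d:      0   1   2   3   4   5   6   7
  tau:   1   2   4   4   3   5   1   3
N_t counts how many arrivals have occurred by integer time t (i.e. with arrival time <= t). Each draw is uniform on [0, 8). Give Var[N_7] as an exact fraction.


Inter-arrival values over d=0..7: [1, 2, 4, 4, 3, 5, 1, 3]
Each d has probability 1/8, so the pmf of τ is: f(1) = 1/4, f(2) = 1/8, f(3) = 1/4, f(4) = 1/4, f(5) = 1/8
Let p_n(j) = P(N_n = j), with p_0 = [1]. Condition on τ_1: p_n(0) = P(τ > n), and for j >= 1, p_n(j) = Σ_{k<=n} f(k)·p_{n−k}(j−1)
p_1 = [3/4, 1/4]  (j = 0..1)
p_2 = [5/8, 5/16, 1/16]  (j = 0..2)
p_3 = [3/8, 1/2, 7/64, 1/64]  (j = 0..3)
p_4 = [1/8, 39/64, 29/128, 9/256, 1/256]  (j = 0..4)
p_5 = [0, 35/64, 91/256, 11/128, 11/1024, 1/1024]  (j = 0..5)
p_6 = [0, 23/64, 229/512, 41/256, 61/2048, 13/4096, 1/4096]  (j = 0..6)
p_7 = [0, 13/64, 243/512, 127/512, 65/1024, 5/512, 15/16384, 1/16384]  (j = 0..7)
E[N_7] = Σ j·p_7(j) = 36129/16384;  E[N_7²] = Σ j²·p_7(j) = 92237/16384
Var[N_7] = 92237/16384 − (36129/16384)² = 205906367/268435456

205906367/268435456


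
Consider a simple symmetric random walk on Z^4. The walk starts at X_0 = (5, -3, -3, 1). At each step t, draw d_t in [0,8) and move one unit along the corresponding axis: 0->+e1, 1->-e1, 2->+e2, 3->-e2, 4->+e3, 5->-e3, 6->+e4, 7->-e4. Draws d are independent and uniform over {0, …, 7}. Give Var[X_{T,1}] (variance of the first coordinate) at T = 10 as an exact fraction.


5/2

Outcome values over d=0..7: [1, -1, 0, 0, 0, 0, 0, 0]
Σy = 0, Σy² = 2, M = 8
μ = 0/8 = 0,  σ² = 2/8 − (0)² = 1/4
Independent increments: Var[X_10] = 10·σ² = 10·(1/4) = 5/2


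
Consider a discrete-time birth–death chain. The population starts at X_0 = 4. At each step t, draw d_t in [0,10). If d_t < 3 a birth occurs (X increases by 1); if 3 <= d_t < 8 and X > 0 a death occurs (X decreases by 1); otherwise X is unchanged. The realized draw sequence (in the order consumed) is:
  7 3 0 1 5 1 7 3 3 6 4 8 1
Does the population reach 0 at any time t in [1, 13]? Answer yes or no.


yes

t=0: X=4, d=7 → death, X_1=3
t=1: X=3, d=3 → death, X_2=2
t=2: X=2, d=0 → birth, X_3=3
t=3: X=3, d=1 → birth, X_4=4
t=4: X=4, d=5 → death, X_5=3
t=5: X=3, d=1 → birth, X_6=4
t=6: X=4, d=7 → death, X_7=3
t=7: X=3, d=3 → death, X_8=2
t=8: X=2, d=3 → death, X_9=1
t=9: X=1, d=6 → death, X_10=0
t=10: X=0, d=4 → hold, X_11=0
t=11: X=0, d=8 → hold, X_12=0
t=12: X=0, d=1 → birth, X_13=1


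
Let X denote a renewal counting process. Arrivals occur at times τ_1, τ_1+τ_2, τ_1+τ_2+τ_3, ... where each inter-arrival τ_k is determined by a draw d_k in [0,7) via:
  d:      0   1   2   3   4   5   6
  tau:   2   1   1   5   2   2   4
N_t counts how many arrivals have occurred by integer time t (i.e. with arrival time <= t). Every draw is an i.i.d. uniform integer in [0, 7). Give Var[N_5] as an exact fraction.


Inter-arrival values over d=0..6: [2, 1, 1, 5, 2, 2, 4]
Each d has probability 1/7, so the pmf of τ is: f(1) = 2/7, f(2) = 3/7, f(4) = 1/7, f(5) = 1/7
Let p_n(j) = P(N_n = j), with p_0 = [1]. Condition on τ_1: p_n(0) = P(τ > n), and for j >= 1, p_n(j) = Σ_{k<=n} f(k)·p_{n−k}(j−1)
p_1 = [5/7, 2/7]  (j = 0..1)
p_2 = [2/7, 31/49, 4/49]  (j = 0..2)
p_3 = [2/7, 19/49, 104/343, 8/343]  (j = 0..3)
p_4 = [1/7, 17/49, 131/343, 292/2401, 16/2401]  (j = 0..4)
p_5 = [0, 20/49, 15/49, 82/343, 752/16807, 32/16807]  (j = 0..5)
E[N_5] = Σ j·p_5(j) = 32372/16807;  E[N_5²] = Σ j²·p_5(j) = 76434/16807
Var[N_5] = 76434/16807 − (32372/16807)² = 236679854/282475249

236679854/282475249


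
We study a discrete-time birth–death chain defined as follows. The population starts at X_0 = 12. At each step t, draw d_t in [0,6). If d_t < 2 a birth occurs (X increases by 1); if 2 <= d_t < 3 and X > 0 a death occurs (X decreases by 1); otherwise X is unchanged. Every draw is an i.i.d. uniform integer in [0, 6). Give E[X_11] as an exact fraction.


X can drop by at most 1 per step and X_0 = 12 > T = 11, so X_t >= 12 − t >= 1 > 0 for every t <= 11: the floor at 0 (the 'and X > 0' condition) never binds. Hence X_11 = X_0 + Σ_{t<11} Y_t with i.i.d. increments Y_t = y(d_t) ∈ {+1, −1, 0}.
Outcome values over d=0..5: [1, 1, -1, 0, 0, 0]
Σy = 1, Σy² = 3, M = 6
μ = 1/6 = 1/6,  σ² = 3/6 − (1/6)² = 17/36
E[X_11] = 12 + 11·(1/6) = 83/6

83/6


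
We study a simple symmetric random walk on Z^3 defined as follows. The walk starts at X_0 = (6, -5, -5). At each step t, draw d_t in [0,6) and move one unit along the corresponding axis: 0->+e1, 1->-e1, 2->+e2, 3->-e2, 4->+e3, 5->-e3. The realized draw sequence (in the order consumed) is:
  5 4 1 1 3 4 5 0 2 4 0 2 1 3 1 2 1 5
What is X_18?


t=0: X=(6, -5, -5), d=5 → -e3, X_1=(6, -5, -6)
t=1: X=(6, -5, -6), d=4 → +e3, X_2=(6, -5, -5)
t=2: X=(6, -5, -5), d=1 → -e1, X_3=(5, -5, -5)
t=3: X=(5, -5, -5), d=1 → -e1, X_4=(4, -5, -5)
t=4: X=(4, -5, -5), d=3 → -e2, X_5=(4, -6, -5)
t=5: X=(4, -6, -5), d=4 → +e3, X_6=(4, -6, -4)
t=6: X=(4, -6, -4), d=5 → -e3, X_7=(4, -6, -5)
t=7: X=(4, -6, -5), d=0 → +e1, X_8=(5, -6, -5)
t=8: X=(5, -6, -5), d=2 → +e2, X_9=(5, -5, -5)
t=9: X=(5, -5, -5), d=4 → +e3, X_10=(5, -5, -4)
t=10: X=(5, -5, -4), d=0 → +e1, X_11=(6, -5, -4)
t=11: X=(6, -5, -4), d=2 → +e2, X_12=(6, -4, -4)
t=12: X=(6, -4, -4), d=1 → -e1, X_13=(5, -4, -4)
t=13: X=(5, -4, -4), d=3 → -e2, X_14=(5, -5, -4)
t=14: X=(5, -5, -4), d=1 → -e1, X_15=(4, -5, -4)
t=15: X=(4, -5, -4), d=2 → +e2, X_16=(4, -4, -4)
t=16: X=(4, -4, -4), d=1 → -e1, X_17=(3, -4, -4)
t=17: X=(3, -4, -4), d=5 → -e3, X_18=(3, -4, -5)

(3, -4, -5)


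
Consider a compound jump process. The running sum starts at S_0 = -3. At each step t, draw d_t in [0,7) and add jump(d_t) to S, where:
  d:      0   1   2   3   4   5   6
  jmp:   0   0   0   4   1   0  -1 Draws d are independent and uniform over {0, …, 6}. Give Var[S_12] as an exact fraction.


1320/49

Outcome values over d=0..6: [0, 0, 0, 4, 1, 0, -1]
Σy = 4, Σy² = 18, M = 7
μ = 4/7 = 4/7,  σ² = 18/7 − (4/7)² = 110/49
Independent increments: Var[S_12] = 12·σ² = 12·(110/49) = 1320/49


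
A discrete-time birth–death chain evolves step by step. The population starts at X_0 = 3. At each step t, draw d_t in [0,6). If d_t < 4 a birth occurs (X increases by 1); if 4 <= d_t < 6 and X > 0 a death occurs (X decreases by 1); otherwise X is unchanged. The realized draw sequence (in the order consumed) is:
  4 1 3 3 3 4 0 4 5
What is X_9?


4

t=0: X=3, d=4 → death, X_1=2
t=1: X=2, d=1 → birth, X_2=3
t=2: X=3, d=3 → birth, X_3=4
t=3: X=4, d=3 → birth, X_4=5
t=4: X=5, d=3 → birth, X_5=6
t=5: X=6, d=4 → death, X_6=5
t=6: X=5, d=0 → birth, X_7=6
t=7: X=6, d=4 → death, X_8=5
t=8: X=5, d=5 → death, X_9=4


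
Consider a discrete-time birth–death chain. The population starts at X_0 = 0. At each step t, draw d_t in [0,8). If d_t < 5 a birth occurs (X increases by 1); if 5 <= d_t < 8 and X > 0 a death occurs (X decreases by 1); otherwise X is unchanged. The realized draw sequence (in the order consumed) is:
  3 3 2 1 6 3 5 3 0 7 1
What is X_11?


t=0: X=0, d=3 → birth, X_1=1
t=1: X=1, d=3 → birth, X_2=2
t=2: X=2, d=2 → birth, X_3=3
t=3: X=3, d=1 → birth, X_4=4
t=4: X=4, d=6 → death, X_5=3
t=5: X=3, d=3 → birth, X_6=4
t=6: X=4, d=5 → death, X_7=3
t=7: X=3, d=3 → birth, X_8=4
t=8: X=4, d=0 → birth, X_9=5
t=9: X=5, d=7 → death, X_10=4
t=10: X=4, d=1 → birth, X_11=5

5


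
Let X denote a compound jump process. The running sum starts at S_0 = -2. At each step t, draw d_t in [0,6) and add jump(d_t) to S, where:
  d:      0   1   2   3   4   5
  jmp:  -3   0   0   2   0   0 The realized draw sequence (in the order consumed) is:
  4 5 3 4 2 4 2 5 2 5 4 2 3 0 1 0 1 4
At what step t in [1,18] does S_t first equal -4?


t=0: S=-2, d=4, jump=0, S_1=-2
t=1: S=-2, d=5, jump=0, S_2=-2
t=2: S=-2, d=3, jump=2, S_3=0
t=3: S=0, d=4, jump=0, S_4=0
t=4: S=0, d=2, jump=0, S_5=0
t=5: S=0, d=4, jump=0, S_6=0
t=6: S=0, d=2, jump=0, S_7=0
t=7: S=0, d=5, jump=0, S_8=0
t=8: S=0, d=2, jump=0, S_9=0
t=9: S=0, d=5, jump=0, S_10=0
t=10: S=0, d=4, jump=0, S_11=0
t=11: S=0, d=2, jump=0, S_12=0
t=12: S=0, d=3, jump=2, S_13=2
t=13: S=2, d=0, jump=-3, S_14=-1
t=14: S=-1, d=1, jump=0, S_15=-1
t=15: S=-1, d=0, jump=-3, S_16=-4
t=16: S=-4, d=1, jump=0, S_17=-4
t=17: S=-4, d=4, jump=0, S_18=-4

16


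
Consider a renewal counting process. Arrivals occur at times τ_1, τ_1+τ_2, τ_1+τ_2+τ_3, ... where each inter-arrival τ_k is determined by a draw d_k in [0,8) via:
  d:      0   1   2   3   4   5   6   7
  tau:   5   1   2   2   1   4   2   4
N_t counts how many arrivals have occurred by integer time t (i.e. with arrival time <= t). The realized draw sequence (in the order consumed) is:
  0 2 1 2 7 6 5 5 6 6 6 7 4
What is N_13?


4

draw d_1=0: τ_1=5, arrival time A_1=5
draw d_2=2: τ_2=2, arrival time A_2=7
draw d_3=1: τ_3=1, arrival time A_3=8
draw d_4=2: τ_4=2, arrival time A_4=10
draw d_5=7: τ_5=4, arrival time A_5=14
draw d_6=6: τ_6=2, arrival time A_6=16
draw d_7=5: τ_7=4, arrival time A_7=20
draw d_8=5: τ_8=4, arrival time A_8=24
draw d_9=6: τ_9=2, arrival time A_9=26
draw d_10=6: τ_10=2, arrival time A_10=28
draw d_11=6: τ_11=2, arrival time A_11=30
draw d_12=7: τ_12=4, arrival time A_12=34
draw d_13=4: τ_13=1, arrival time A_13=35
N_t over t=0..13: 0:0 1:0 2:0 3:0 4:0 5:1 6:1 7:2 8:3 9:3 10:4 11:4 12:4 13:4


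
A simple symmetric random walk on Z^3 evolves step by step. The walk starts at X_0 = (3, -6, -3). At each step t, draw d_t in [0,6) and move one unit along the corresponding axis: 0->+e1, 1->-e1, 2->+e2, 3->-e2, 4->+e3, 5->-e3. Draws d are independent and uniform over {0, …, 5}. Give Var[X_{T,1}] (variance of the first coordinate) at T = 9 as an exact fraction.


Outcome values over d=0..5: [1, -1, 0, 0, 0, 0]
Σy = 0, Σy² = 2, M = 6
μ = 0/6 = 0,  σ² = 2/6 − (0)² = 1/3
Independent increments: Var[X_9] = 9·σ² = 9·(1/3) = 3

3


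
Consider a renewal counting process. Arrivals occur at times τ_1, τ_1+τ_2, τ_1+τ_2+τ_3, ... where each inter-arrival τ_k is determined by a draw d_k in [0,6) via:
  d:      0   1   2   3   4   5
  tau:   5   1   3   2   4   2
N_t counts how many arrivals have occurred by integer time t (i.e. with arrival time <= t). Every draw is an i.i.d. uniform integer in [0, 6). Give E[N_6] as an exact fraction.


Inter-arrival values over d=0..5: [5, 1, 3, 2, 4, 2]
Each d has probability 1/6, so the pmf of τ is: f(1) = 1/6, f(2) = 1/3, f(3) = 1/6, f(4) = 1/6, f(5) = 1/6
Renewal equation for m(n) = E[N_n]: condition on τ_1 = k (if k <= n, one arrival plus a fresh copy on the remaining n−k steps): m(n) = F(n) + Σ_{k<=n} f(k)·m(n−k), where F(n) = P(τ <= n) and m(0) = 0
m(1) = F(1) = 1/6
m(2) = F(2) + f(1)·m(1) = 1/2 + 1/6·1/6 = 19/36
m(3) = F(3) + f(1)·m(2) + f(2)·m(1) = 2/3 + 1/6·19/36 + 1/3·1/6 = 175/216
m(4) = F(4) + f(1)·m(3) + f(2)·m(2) + f(3)·m(1) = 5/6 + 1/6·175/216 + 1/3·19/36 + 1/6·1/6 = 1519/1296
m(5) = F(5) + f(1)·m(4) + f(2)·m(3) + f(3)·m(2) + f(4)·m(1) = 1 + 1/6·1519/1296 + 1/3·175/216 + 1/6·19/36 + 1/6·1/6 = 12295/7776
m(6) = F(6) + f(1)·m(5) + f(2)·m(4) + f(3)·m(3) + f(4)·m(2) + f(5)·m(1) = 1 + 1/6·12295/7776 + 1/3·1519/1296 + 1/6·175/216 + 1/6·19/36 + 1/6·1/6 = 88879/46656
E[N_6] = m(6) = 88879/46656

88879/46656


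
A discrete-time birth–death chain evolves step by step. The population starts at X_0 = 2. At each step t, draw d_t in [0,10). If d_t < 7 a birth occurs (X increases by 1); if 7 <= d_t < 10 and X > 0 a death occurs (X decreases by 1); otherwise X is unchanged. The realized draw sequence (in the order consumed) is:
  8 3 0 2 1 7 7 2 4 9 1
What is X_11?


5

t=0: X=2, d=8 → death, X_1=1
t=1: X=1, d=3 → birth, X_2=2
t=2: X=2, d=0 → birth, X_3=3
t=3: X=3, d=2 → birth, X_4=4
t=4: X=4, d=1 → birth, X_5=5
t=5: X=5, d=7 → death, X_6=4
t=6: X=4, d=7 → death, X_7=3
t=7: X=3, d=2 → birth, X_8=4
t=8: X=4, d=4 → birth, X_9=5
t=9: X=5, d=9 → death, X_10=4
t=10: X=4, d=1 → birth, X_11=5


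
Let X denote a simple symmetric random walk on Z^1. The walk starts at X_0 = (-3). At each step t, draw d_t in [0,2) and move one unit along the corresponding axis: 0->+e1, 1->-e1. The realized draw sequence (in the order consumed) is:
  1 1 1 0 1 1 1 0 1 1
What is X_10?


t=0: X=(-3), d=1 → -e1, X_1=(-4)
t=1: X=(-4), d=1 → -e1, X_2=(-5)
t=2: X=(-5), d=1 → -e1, X_3=(-6)
t=3: X=(-6), d=0 → +e1, X_4=(-5)
t=4: X=(-5), d=1 → -e1, X_5=(-6)
t=5: X=(-6), d=1 → -e1, X_6=(-7)
t=6: X=(-7), d=1 → -e1, X_7=(-8)
t=7: X=(-8), d=0 → +e1, X_8=(-7)
t=8: X=(-7), d=1 → -e1, X_9=(-8)
t=9: X=(-8), d=1 → -e1, X_10=(-9)

(-9)
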